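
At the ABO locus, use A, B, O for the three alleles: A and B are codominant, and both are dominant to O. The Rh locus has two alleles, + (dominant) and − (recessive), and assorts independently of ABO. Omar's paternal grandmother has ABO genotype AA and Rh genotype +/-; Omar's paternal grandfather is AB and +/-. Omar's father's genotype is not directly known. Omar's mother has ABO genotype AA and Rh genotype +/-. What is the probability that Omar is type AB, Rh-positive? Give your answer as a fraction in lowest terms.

3/16

Omar's father's ABO genotype from AA × AB: 1/2 AA, 1/2 AB.
Crossing each possibility with the mother AA and summing P(type AB): 1/2·0 + 1/2·1/2 = 1/4.
Similarly for Rh via the father's Rh distribution: P(Rh+) = 3/4.
Independent loci: 1/4 × 3/4 = 3/16.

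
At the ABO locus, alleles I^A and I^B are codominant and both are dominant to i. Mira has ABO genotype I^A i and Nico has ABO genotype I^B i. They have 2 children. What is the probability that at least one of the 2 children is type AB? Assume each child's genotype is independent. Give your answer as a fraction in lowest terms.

7/16

ABO cross I^A i × I^B i → 1/4 O, 1/4 A, 1/4 B, 1/4 AB.
So P(type AB) = 1/4 per child.
P(none) = (3/4)^2 = 9/16; P(at least one) = 1 − 9/16 = 7/16.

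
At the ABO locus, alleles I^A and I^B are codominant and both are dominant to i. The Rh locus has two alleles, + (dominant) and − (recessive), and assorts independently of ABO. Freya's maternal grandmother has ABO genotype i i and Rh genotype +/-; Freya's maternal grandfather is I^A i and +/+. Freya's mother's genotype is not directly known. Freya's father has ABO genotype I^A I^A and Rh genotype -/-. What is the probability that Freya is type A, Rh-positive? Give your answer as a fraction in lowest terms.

Freya's mother's ABO genotype from i i × I^A i: 1/2 I^A i, 1/2 i i.
Crossing each possibility with the father I^A I^A and summing P(type A): 1/2·1 + 1/2·1 = 1.
Similarly for Rh via the mother's Rh distribution: P(Rh+) = 3/4.
Independent loci: 1 × 3/4 = 3/4.

3/4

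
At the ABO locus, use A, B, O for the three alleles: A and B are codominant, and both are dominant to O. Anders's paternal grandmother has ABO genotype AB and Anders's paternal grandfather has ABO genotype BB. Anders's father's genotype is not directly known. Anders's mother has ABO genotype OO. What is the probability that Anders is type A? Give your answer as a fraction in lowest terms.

1/4

Anders's father's ABO genotype from AB × BB: 1/2 AB, 1/2 BB.
Crossing each possibility with the mother OO and summing P(type A): 1/2·1/2 + 1/2·0 = 1/4.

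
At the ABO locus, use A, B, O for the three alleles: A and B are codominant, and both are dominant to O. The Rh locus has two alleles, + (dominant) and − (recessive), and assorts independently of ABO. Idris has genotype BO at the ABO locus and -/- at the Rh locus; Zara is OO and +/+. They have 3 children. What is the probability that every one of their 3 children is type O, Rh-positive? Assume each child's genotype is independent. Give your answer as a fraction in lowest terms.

ABO cross BO × OO → 1/2 O, 1/2 B.
Rh cross -/- × +/+ → 1 Rh+; so P(type O, Rh-positive) = 1/2 × 1 = 1/2 per child.
All 3 independent: (1/2)^3 = 1/8.

1/8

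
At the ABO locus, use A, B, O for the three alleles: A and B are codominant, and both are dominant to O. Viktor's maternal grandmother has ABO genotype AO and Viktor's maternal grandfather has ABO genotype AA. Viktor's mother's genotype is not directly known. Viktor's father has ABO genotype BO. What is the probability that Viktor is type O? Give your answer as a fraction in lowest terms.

Viktor's mother's ABO genotype from AO × AA: 1/2 AA, 1/2 AO.
Crossing each possibility with the father BO and summing P(type O): 1/2·0 + 1/2·1/4 = 1/8.

1/8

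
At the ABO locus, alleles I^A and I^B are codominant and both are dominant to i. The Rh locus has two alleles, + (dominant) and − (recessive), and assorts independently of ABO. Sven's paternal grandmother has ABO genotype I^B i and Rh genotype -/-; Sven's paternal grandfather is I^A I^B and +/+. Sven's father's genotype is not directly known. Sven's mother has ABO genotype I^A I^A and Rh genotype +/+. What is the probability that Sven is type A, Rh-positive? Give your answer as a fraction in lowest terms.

1/2

Sven's father's ABO genotype from I^B i × I^A I^B: 1/4 I^A I^B, 1/4 I^A i, 1/4 I^B I^B, 1/4 I^B i.
Crossing each possibility with the mother I^A I^A and summing P(type A): 1/4·1/2 + 1/4·1 + 1/4·0 + 1/4·1/2 = 1/2.
Similarly for Rh via the father's Rh distribution: P(Rh+) = 1.
Independent loci: 1/2 × 1 = 1/2.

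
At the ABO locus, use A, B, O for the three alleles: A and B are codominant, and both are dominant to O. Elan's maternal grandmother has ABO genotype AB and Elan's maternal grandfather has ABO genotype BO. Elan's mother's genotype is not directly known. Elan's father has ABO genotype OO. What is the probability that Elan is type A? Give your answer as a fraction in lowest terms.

1/4

Elan's mother's ABO genotype from AB × BO: 1/4 AB, 1/4 AO, 1/4 BB, 1/4 BO.
Crossing each possibility with the father OO and summing P(type A): 1/4·1/2 + 1/4·1/2 + 1/4·0 + 1/4·0 = 1/4.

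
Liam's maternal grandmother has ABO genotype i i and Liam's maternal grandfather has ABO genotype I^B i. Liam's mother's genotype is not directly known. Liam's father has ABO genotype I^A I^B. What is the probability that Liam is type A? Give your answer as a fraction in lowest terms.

3/8

Liam's mother's ABO genotype from i i × I^B i: 1/2 I^B i, 1/2 i i.
Crossing each possibility with the father I^A I^B and summing P(type A): 1/2·1/4 + 1/2·1/2 = 3/8.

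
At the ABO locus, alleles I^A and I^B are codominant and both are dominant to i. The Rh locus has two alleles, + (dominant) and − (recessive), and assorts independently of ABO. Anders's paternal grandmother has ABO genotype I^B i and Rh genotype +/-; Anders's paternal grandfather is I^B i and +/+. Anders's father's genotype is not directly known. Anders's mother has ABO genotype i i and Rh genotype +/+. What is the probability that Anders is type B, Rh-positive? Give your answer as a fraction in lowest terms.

1/2

Anders's father's ABO genotype from I^B i × I^B i: 1/4 I^B I^B, 1/2 I^B i, 1/4 i i.
Crossing each possibility with the mother i i and summing P(type B): 1/4·1 + 1/2·1/2 + 1/4·0 = 1/2.
Similarly for Rh via the father's Rh distribution: P(Rh+) = 1.
Independent loci: 1/2 × 1 = 1/2.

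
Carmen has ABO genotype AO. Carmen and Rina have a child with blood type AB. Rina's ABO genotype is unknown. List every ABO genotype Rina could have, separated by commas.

AB, BB, BO

For each candidate genotype of Rina, check whether crossing it with AO can produce every observed child phenotype.
  AA → possible child types {A} ✗
  AB → possible child types {A, B, AB} ✓
  AO → possible child types {O, A} ✗
  BB → possible child types {B, AB} ✓
  BO → possible child types {O, A, B, AB} ✓
  OO → possible child types {O, A} ✗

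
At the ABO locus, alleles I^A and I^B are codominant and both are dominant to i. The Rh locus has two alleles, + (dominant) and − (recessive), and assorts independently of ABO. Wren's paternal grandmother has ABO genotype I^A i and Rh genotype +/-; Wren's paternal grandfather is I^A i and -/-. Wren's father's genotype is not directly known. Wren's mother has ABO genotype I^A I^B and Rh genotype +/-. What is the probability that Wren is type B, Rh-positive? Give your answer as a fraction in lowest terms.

Wren's father's ABO genotype from I^A i × I^A i: 1/4 I^A I^A, 1/2 I^A i, 1/4 i i.
Crossing each possibility with the mother I^A I^B and summing P(type B): 1/4·0 + 1/2·1/4 + 1/4·1/2 = 1/4.
Similarly for Rh via the father's Rh distribution: P(Rh+) = 5/8.
Independent loci: 1/4 × 5/8 = 5/32.

5/32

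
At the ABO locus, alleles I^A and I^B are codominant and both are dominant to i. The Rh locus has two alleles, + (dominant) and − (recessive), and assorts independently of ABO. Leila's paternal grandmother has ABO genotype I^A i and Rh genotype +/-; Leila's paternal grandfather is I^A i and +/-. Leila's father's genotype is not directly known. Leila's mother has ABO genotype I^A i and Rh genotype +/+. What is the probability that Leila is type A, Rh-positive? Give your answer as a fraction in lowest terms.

3/4

Leila's father's ABO genotype from I^A i × I^A i: 1/4 I^A I^A, 1/2 I^A i, 1/4 i i.
Crossing each possibility with the mother I^A i and summing P(type A): 1/4·1 + 1/2·3/4 + 1/4·1/2 = 3/4.
Similarly for Rh via the father's Rh distribution: P(Rh+) = 1.
Independent loci: 3/4 × 1 = 3/4.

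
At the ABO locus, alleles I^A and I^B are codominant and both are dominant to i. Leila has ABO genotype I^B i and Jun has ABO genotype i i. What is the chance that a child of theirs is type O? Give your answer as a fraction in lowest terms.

ABO cross I^B i × i i → offspring phenotypes: 1/2 O, 1/2 B.
So P(type O) = 1/2.

1/2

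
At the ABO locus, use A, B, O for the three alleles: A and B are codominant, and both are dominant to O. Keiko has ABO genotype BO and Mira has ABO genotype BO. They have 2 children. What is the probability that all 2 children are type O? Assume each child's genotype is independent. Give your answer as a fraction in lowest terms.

ABO cross BO × BO → 1/4 O, 3/4 B.
So P(type O) = 1/4 per child.
All 2 independent: (1/4)^2 = 1/16.

1/16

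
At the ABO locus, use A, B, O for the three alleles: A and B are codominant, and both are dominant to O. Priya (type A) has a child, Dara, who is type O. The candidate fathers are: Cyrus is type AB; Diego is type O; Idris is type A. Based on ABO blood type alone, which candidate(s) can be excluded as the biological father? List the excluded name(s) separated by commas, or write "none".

A candidate is excluded only if no genotype consistent with his phenotype could produce a type O child with a type A mother.
Cyrus (type AB): no genotype consistent with that phenotype can produce a type-O child with a type-A mother.

Cyrus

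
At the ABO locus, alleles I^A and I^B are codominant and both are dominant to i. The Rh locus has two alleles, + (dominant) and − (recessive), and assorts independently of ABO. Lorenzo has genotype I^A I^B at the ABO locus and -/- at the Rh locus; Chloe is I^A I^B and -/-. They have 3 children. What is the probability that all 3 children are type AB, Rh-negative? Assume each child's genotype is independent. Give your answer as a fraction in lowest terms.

1/8

ABO cross I^A I^B × I^A I^B → 1/4 A, 1/4 B, 1/2 AB.
Rh cross -/- × -/- → 1 Rh-; so P(type AB, Rh-negative) = 1/2 × 1 = 1/2 per child.
All 3 independent: (1/2)^3 = 1/8.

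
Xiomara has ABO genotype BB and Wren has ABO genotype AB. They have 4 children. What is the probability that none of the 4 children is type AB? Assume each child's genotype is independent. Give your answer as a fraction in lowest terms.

1/16

ABO cross BB × AB → 1/2 B, 1/2 AB.
So P(type AB) = 1/2 per child.
P(not type AB) = 1/2 for one child; (1/2)^4 = 1/16.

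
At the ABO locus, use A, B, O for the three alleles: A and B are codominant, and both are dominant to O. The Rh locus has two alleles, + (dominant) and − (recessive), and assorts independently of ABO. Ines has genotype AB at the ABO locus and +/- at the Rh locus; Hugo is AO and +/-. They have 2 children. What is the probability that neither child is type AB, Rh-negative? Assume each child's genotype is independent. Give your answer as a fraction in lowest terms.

225/256

ABO cross AB × AO → 1/2 A, 1/4 B, 1/4 AB.
Rh cross +/- × +/- → 3/4 Rh+, 1/4 Rh-; so P(type AB, Rh-negative) = 1/4 × 1/4 = 1/16 per child.
P(not type AB, Rh-negative) = 15/16 for one child; (15/16)^2 = 225/256.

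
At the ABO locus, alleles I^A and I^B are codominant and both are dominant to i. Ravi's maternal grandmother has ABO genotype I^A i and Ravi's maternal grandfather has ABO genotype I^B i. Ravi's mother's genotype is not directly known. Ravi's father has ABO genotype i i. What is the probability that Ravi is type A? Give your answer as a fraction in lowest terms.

Ravi's mother's ABO genotype from I^A i × I^B i: 1/4 I^A I^B, 1/4 I^A i, 1/4 I^B i, 1/4 i i.
Crossing each possibility with the father i i and summing P(type A): 1/4·1/2 + 1/4·1/2 + 1/4·0 + 1/4·0 = 1/4.

1/4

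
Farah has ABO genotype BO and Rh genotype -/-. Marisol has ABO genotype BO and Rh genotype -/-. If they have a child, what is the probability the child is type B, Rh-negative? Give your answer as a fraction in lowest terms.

3/4

ABO cross BO × BO → offspring phenotypes: 1/4 O, 3/4 B.
Rh cross -/- × -/- → 1 Rh-.
Independent loci: P(type B, Rh-negative) = 3/4 × 1 = 3/4.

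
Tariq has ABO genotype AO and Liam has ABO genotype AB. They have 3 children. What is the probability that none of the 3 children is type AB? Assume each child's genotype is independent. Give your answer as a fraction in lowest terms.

ABO cross AO × AB → 1/2 A, 1/4 B, 1/4 AB.
So P(type AB) = 1/4 per child.
P(not type AB) = 3/4 for one child; (3/4)^3 = 27/64.

27/64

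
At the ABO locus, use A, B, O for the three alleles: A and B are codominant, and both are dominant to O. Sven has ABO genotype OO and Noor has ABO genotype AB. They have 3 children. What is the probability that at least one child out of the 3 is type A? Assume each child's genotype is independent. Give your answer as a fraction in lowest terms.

ABO cross OO × AB → 1/2 A, 1/2 B.
So P(type A) = 1/2 per child.
P(none) = (1/2)^3 = 1/8; P(at least one) = 1 − 1/8 = 7/8.

7/8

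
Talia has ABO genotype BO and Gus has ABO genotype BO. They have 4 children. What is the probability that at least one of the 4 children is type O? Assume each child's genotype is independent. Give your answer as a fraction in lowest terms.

ABO cross BO × BO → 1/4 O, 3/4 B.
So P(type O) = 1/4 per child.
P(none) = (3/4)^4 = 81/256; P(at least one) = 1 − 81/256 = 175/256.

175/256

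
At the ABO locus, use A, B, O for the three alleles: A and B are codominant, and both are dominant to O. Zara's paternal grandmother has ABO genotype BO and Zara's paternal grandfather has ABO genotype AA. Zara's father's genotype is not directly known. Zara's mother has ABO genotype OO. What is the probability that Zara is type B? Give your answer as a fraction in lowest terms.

1/4

Zara's father's ABO genotype from BO × AA: 1/2 AB, 1/2 AO.
Crossing each possibility with the mother OO and summing P(type B): 1/2·1/2 + 1/2·0 = 1/4.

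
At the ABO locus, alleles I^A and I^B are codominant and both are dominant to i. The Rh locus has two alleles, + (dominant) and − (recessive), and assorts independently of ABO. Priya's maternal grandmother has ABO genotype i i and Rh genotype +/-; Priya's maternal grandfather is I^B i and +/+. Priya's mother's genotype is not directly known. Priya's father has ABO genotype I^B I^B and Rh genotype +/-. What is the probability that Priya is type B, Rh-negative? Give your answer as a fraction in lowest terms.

Priya's mother's ABO genotype from i i × I^B i: 1/2 I^B i, 1/2 i i.
Crossing each possibility with the father I^B I^B and summing P(type B): 1/2·1 + 1/2·1 = 1.
Similarly for Rh via the mother's Rh distribution: P(Rh-) = 1/8.
Independent loci: 1 × 1/8 = 1/8.

1/8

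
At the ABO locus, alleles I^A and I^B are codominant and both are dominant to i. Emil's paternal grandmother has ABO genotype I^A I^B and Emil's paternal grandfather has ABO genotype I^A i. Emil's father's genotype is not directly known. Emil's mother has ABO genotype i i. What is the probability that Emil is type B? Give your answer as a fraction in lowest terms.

1/4

Emil's father's ABO genotype from I^A I^B × I^A i: 1/4 I^A I^A, 1/4 I^A I^B, 1/4 I^A i, 1/4 I^B i.
Crossing each possibility with the mother i i and summing P(type B): 1/4·0 + 1/4·1/2 + 1/4·0 + 1/4·1/2 = 1/4.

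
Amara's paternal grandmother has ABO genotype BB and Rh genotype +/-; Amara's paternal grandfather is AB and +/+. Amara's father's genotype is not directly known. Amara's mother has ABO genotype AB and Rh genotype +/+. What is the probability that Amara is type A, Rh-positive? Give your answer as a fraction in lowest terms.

1/8

Amara's father's ABO genotype from BB × AB: 1/2 AB, 1/2 BB.
Crossing each possibility with the mother AB and summing P(type A): 1/2·1/4 + 1/2·0 = 1/8.
Similarly for Rh via the father's Rh distribution: P(Rh+) = 1.
Independent loci: 1/8 × 1 = 1/8.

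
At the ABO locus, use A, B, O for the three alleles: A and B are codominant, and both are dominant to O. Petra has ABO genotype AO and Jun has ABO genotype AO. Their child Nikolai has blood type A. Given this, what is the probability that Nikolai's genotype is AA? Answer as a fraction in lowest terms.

Cross AO × AO → 1/4 AA, 1/2 AO, 1/4 OO.
Type-A genotypes among offspring: AA (1/4), AO (1/2); total 3/4.
P(AA | type A) = (1/4) / (3/4) = 1/3.

1/3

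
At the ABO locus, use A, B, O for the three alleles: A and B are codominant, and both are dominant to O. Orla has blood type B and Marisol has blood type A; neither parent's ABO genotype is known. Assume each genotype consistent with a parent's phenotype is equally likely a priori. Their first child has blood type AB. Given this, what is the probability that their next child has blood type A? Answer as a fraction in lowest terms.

5/36

Possible genotypes: Orla ∈ {BB, BO}; Marisol ∈ {AA, AO}.
Weight each parental genotype pair by prior × P(type-AB child):
  BB × AA: posterior weight 4/9; P(next child type A) = 0.
  BB × AO: posterior weight 2/9; P(next child type A) = 0.
  BO × AA: posterior weight 2/9; P(next child type A) = 1/2.
  BO × AO: posterior weight 1/9; P(next child type A) = 1/4.
Weighted sum = 5/36.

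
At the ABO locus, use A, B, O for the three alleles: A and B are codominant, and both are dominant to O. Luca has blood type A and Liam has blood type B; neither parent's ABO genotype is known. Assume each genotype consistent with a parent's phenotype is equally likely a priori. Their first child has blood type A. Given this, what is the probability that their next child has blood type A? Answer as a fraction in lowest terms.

5/12

Possible genotypes: Luca ∈ {AA, AO}; Liam ∈ {BB, BO}.
Weight each parental genotype pair by prior × P(type-A child):
  AA × BO: posterior weight 2/3; P(next child type A) = 1/2.
  AO × BO: posterior weight 1/3; P(next child type A) = 1/4.
Weighted sum = 5/12.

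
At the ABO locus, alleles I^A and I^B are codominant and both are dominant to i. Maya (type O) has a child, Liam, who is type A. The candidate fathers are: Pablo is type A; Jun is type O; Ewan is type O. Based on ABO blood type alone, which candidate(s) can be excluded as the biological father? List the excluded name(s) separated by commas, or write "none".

Jun, Ewan

A candidate is excluded only if no genotype consistent with his phenotype could produce a type A child with a type O mother.
Jun (type O): no genotype consistent with that phenotype can produce a type-A child with a type-O mother.
Ewan (type O): no genotype consistent with that phenotype can produce a type-A child with a type-O mother.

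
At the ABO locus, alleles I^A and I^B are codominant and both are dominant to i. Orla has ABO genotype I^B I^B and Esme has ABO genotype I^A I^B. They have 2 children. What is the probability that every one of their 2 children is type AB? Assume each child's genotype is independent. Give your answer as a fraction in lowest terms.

ABO cross I^B I^B × I^A I^B → 1/2 B, 1/2 AB.
So P(type AB) = 1/2 per child.
All 2 independent: (1/2)^2 = 1/4.

1/4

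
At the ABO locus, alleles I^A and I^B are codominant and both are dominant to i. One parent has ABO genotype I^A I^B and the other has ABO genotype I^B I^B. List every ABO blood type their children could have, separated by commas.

Gametes from I^A I^B × I^B I^B give offspring ABO genotypes I^A I^B, I^B I^B, i.e. phenotypes B, AB.

B, AB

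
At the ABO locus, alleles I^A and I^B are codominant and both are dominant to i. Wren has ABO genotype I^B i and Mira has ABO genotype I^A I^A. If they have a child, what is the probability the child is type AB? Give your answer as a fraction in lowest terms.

1/2

ABO cross I^B i × I^A I^A → offspring phenotypes: 1/2 A, 1/2 AB.
So P(type AB) = 1/2.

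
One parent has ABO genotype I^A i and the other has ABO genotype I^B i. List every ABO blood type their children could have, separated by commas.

O, A, B, AB

Gametes from I^A i × I^B i give offspring ABO genotypes I^A I^B, I^A i, I^B i, i i, i.e. phenotypes O, A, B, AB.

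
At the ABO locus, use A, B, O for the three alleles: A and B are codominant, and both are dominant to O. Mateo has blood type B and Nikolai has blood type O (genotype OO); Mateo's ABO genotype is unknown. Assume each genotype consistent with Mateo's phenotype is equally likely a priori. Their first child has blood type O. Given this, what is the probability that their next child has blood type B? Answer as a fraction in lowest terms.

1/2

Possible genotypes: Mateo ∈ {BB, BO}; Nikolai ∈ {OO}.
Weight each parental genotype pair by prior × P(type-O child):
  BO × OO: posterior weight 1; P(next child type B) = 1/2.
Weighted sum = 1/2.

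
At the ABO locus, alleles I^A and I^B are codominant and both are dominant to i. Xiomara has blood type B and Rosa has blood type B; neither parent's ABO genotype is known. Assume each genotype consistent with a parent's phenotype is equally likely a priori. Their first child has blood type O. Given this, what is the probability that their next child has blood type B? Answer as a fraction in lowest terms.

3/4

Possible genotypes: Xiomara ∈ {I^B I^B, I^B i}; Rosa ∈ {I^B I^B, I^B i}.
Weight each parental genotype pair by prior × P(type-O child):
  I^B i × I^B i: posterior weight 1; P(next child type B) = 3/4.
Weighted sum = 3/4.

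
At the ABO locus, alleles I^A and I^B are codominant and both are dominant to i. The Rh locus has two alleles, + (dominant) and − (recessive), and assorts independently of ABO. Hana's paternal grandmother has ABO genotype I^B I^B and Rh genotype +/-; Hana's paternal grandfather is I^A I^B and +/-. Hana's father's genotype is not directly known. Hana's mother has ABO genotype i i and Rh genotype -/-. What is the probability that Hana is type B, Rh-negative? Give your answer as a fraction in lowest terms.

Hana's father's ABO genotype from I^B I^B × I^A I^B: 1/2 I^A I^B, 1/2 I^B I^B.
Crossing each possibility with the mother i i and summing P(type B): 1/2·1/2 + 1/2·1 = 3/4.
Similarly for Rh via the father's Rh distribution: P(Rh-) = 1/2.
Independent loci: 3/4 × 1/2 = 3/8.

3/8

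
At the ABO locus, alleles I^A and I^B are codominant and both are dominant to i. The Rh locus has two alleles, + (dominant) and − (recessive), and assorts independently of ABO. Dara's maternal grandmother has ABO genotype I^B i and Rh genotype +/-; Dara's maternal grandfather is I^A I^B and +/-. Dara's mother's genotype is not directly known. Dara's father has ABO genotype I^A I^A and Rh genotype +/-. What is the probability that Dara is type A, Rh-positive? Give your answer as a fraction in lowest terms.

3/8

Dara's mother's ABO genotype from I^B i × I^A I^B: 1/4 I^A I^B, 1/4 I^A i, 1/4 I^B I^B, 1/4 I^B i.
Crossing each possibility with the father I^A I^A and summing P(type A): 1/4·1/2 + 1/4·1 + 1/4·0 + 1/4·1/2 = 1/2.
Similarly for Rh via the mother's Rh distribution: P(Rh+) = 3/4.
Independent loci: 1/2 × 3/4 = 3/8.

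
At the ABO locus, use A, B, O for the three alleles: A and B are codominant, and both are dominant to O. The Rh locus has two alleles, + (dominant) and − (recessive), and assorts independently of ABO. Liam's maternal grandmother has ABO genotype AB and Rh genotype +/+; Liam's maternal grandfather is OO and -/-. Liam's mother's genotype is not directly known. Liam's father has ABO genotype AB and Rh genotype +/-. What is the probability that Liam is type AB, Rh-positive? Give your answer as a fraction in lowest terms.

Liam's mother's ABO genotype from AB × OO: 1/2 AO, 1/2 BO.
Crossing each possibility with the father AB and summing P(type AB): 1/2·1/4 + 1/2·1/4 = 1/4.
Similarly for Rh via the mother's Rh distribution: P(Rh+) = 3/4.
Independent loci: 1/4 × 3/4 = 3/16.

3/16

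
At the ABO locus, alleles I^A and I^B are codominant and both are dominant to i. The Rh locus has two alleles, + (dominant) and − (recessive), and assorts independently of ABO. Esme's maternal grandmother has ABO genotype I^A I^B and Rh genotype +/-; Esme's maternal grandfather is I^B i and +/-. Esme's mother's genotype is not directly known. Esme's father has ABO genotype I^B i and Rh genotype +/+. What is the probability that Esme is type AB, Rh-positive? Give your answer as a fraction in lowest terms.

1/8

Esme's mother's ABO genotype from I^A I^B × I^B i: 1/4 I^A I^B, 1/4 I^A i, 1/4 I^B I^B, 1/4 I^B i.
Crossing each possibility with the father I^B i and summing P(type AB): 1/4·1/4 + 1/4·1/4 + 1/4·0 + 1/4·0 = 1/8.
Similarly for Rh via the mother's Rh distribution: P(Rh+) = 1.
Independent loci: 1/8 × 1 = 1/8.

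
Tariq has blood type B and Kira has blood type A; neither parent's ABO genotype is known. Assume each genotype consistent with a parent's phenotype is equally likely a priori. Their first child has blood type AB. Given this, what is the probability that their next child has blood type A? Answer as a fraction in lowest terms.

Possible genotypes: Tariq ∈ {BB, BO}; Kira ∈ {AA, AO}.
Weight each parental genotype pair by prior × P(type-AB child):
  BB × AA: posterior weight 4/9; P(next child type A) = 0.
  BB × AO: posterior weight 2/9; P(next child type A) = 0.
  BO × AA: posterior weight 2/9; P(next child type A) = 1/2.
  BO × AO: posterior weight 1/9; P(next child type A) = 1/4.
Weighted sum = 5/36.

5/36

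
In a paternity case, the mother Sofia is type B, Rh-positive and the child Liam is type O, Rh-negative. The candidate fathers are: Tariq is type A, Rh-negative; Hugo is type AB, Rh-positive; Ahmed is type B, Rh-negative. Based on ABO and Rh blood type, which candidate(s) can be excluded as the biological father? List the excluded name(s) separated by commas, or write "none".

A candidate is excluded only if no genotype consistent with his phenotype could produce a type O, Rh-negative child with a type B, Rh-positive mother.
Hugo (type AB, Rh+): no genotype consistent with that phenotype can produce a type-O Rh- child with a type-B mother.

Hugo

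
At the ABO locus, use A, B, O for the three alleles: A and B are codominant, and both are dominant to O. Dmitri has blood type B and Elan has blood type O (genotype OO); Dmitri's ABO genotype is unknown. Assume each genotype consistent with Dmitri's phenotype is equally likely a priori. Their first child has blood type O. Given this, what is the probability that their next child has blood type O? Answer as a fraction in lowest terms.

Possible genotypes: Dmitri ∈ {BB, BO}; Elan ∈ {OO}.
Weight each parental genotype pair by prior × P(type-O child):
  BO × OO: posterior weight 1; P(next child type O) = 1/2.
Weighted sum = 1/2.

1/2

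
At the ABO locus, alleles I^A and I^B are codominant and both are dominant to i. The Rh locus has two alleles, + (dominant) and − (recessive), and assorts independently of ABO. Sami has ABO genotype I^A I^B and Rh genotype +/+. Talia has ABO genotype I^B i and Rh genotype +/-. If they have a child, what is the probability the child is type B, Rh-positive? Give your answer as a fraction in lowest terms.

1/2

ABO cross I^A I^B × I^B i → offspring phenotypes: 1/4 A, 1/2 B, 1/4 AB.
Rh cross +/+ × +/- → 1 Rh+.
Independent loci: P(type B, Rh-positive) = 1/2 × 1 = 1/2.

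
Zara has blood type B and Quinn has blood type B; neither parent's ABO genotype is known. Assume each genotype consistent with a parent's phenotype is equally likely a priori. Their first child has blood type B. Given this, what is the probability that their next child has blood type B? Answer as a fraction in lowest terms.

19/20

Possible genotypes: Zara ∈ {I^B I^B, I^B i}; Quinn ∈ {I^B I^B, I^B i}.
Weight each parental genotype pair by prior × P(type-B child):
  I^B I^B × I^B I^B: posterior weight 4/15; P(next child type B) = 1.
  I^B I^B × I^B i: posterior weight 4/15; P(next child type B) = 1.
  I^B i × I^B I^B: posterior weight 4/15; P(next child type B) = 1.
  I^B i × I^B i: posterior weight 1/5; P(next child type B) = 3/4.
Weighted sum = 19/20.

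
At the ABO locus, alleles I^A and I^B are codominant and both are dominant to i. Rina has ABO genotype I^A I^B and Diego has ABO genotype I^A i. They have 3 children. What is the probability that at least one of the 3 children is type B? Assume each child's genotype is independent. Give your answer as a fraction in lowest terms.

ABO cross I^A I^B × I^A i → 1/2 A, 1/4 B, 1/4 AB.
So P(type B) = 1/4 per child.
P(none) = (3/4)^3 = 27/64; P(at least one) = 1 − 27/64 = 37/64.

37/64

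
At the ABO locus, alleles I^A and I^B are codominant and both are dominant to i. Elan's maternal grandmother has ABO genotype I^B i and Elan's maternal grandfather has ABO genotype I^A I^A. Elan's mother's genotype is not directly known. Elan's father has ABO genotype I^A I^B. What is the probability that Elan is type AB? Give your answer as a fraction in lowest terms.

Elan's mother's ABO genotype from I^B i × I^A I^A: 1/2 I^A I^B, 1/2 I^A i.
Crossing each possibility with the father I^A I^B and summing P(type AB): 1/2·1/2 + 1/2·1/4 = 3/8.

3/8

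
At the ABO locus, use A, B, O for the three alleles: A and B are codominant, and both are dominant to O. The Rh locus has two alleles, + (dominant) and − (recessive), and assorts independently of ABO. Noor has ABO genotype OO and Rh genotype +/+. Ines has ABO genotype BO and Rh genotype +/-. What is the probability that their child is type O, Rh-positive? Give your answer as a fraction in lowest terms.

ABO cross OO × BO → offspring phenotypes: 1/2 O, 1/2 B.
Rh cross +/+ × +/- → 1 Rh+.
Independent loci: P(type O, Rh-positive) = 1/2 × 1 = 1/2.

1/2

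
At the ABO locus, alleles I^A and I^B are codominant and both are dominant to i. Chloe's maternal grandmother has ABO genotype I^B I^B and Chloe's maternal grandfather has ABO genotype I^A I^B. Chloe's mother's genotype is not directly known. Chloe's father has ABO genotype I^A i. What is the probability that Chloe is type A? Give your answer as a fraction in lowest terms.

1/4

Chloe's mother's ABO genotype from I^B I^B × I^A I^B: 1/2 I^A I^B, 1/2 I^B I^B.
Crossing each possibility with the father I^A i and summing P(type A): 1/2·1/2 + 1/2·0 = 1/4.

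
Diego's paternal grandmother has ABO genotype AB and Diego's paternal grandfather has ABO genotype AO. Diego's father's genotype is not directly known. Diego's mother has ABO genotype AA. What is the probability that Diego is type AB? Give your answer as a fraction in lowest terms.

1/4

Diego's father's ABO genotype from AB × AO: 1/4 AA, 1/4 AB, 1/4 AO, 1/4 BO.
Crossing each possibility with the mother AA and summing P(type AB): 1/4·0 + 1/4·1/2 + 1/4·0 + 1/4·1/2 = 1/4.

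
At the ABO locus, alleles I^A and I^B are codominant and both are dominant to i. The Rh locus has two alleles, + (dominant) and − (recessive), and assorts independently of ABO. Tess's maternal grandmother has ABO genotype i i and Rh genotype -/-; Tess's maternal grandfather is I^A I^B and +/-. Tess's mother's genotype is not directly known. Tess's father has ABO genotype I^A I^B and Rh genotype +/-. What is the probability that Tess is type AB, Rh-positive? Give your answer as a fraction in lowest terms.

Tess's mother's ABO genotype from i i × I^A I^B: 1/2 I^A i, 1/2 I^B i.
Crossing each possibility with the father I^A I^B and summing P(type AB): 1/2·1/4 + 1/2·1/4 = 1/4.
Similarly for Rh via the mother's Rh distribution: P(Rh+) = 5/8.
Independent loci: 1/4 × 5/8 = 5/32.

5/32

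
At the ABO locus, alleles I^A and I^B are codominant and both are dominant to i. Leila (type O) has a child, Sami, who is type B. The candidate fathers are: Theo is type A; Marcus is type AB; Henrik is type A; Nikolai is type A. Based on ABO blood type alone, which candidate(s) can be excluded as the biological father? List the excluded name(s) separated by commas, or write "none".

Theo, Henrik, Nikolai

A candidate is excluded only if no genotype consistent with his phenotype could produce a type B child with a type O mother.
Theo (type A): no genotype consistent with that phenotype can produce a type-B child with a type-O mother.
Henrik (type A): no genotype consistent with that phenotype can produce a type-B child with a type-O mother.
Nikolai (type A): no genotype consistent with that phenotype can produce a type-B child with a type-O mother.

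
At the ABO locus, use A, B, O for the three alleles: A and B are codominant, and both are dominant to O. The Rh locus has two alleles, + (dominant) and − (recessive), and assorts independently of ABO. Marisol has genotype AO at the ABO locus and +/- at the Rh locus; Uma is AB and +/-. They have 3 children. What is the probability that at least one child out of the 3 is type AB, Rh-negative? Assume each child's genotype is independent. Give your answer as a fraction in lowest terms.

ABO cross AO × AB → 1/2 A, 1/4 B, 1/4 AB.
Rh cross +/- × +/- → 3/4 Rh+, 1/4 Rh-; so P(type AB, Rh-negative) = 1/4 × 1/4 = 1/16 per child.
P(none) = (15/16)^3 = 3375/4096; P(at least one) = 1 − 3375/4096 = 721/4096.

721/4096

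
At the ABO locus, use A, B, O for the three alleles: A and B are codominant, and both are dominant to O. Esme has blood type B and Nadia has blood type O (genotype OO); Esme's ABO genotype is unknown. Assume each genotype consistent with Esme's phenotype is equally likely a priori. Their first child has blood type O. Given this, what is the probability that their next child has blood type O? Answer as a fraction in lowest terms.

1/2

Possible genotypes: Esme ∈ {BB, BO}; Nadia ∈ {OO}.
Weight each parental genotype pair by prior × P(type-O child):
  BO × OO: posterior weight 1; P(next child type O) = 1/2.
Weighted sum = 1/2.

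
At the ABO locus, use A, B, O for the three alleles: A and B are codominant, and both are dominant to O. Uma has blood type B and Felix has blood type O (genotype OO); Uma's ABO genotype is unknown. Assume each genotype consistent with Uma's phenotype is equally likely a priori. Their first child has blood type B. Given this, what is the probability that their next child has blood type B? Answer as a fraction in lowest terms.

5/6

Possible genotypes: Uma ∈ {BB, BO}; Felix ∈ {OO}.
Weight each parental genotype pair by prior × P(type-B child):
  BB × OO: posterior weight 2/3; P(next child type B) = 1.
  BO × OO: posterior weight 1/3; P(next child type B) = 1/2.
Weighted sum = 5/6.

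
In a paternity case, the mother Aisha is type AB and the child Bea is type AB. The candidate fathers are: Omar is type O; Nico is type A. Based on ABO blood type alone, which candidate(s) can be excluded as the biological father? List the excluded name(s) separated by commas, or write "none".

Omar

A candidate is excluded only if no genotype consistent with his phenotype could produce a type AB child with a type AB mother.
Omar (type O): no genotype consistent with that phenotype can produce a type-AB child with a type-AB mother.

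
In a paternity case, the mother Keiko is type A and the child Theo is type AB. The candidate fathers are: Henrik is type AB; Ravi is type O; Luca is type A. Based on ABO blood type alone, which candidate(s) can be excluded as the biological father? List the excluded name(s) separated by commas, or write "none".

Ravi, Luca

A candidate is excluded only if no genotype consistent with his phenotype could produce a type AB child with a type A mother.
Ravi (type O): no genotype consistent with that phenotype can produce a type-AB child with a type-A mother.
Luca (type A): no genotype consistent with that phenotype can produce a type-AB child with a type-A mother.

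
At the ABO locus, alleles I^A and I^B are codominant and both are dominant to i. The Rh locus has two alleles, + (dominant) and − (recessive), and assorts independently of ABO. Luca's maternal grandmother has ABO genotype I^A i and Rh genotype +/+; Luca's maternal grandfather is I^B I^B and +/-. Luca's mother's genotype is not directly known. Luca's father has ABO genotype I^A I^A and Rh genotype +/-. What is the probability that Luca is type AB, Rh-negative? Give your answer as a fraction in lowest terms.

Luca's mother's ABO genotype from I^A i × I^B I^B: 1/2 I^A I^B, 1/2 I^B i.
Crossing each possibility with the father I^A I^A and summing P(type AB): 1/2·1/2 + 1/2·1/2 = 1/2.
Similarly for Rh via the mother's Rh distribution: P(Rh-) = 1/8.
Independent loci: 1/2 × 1/8 = 1/16.

1/16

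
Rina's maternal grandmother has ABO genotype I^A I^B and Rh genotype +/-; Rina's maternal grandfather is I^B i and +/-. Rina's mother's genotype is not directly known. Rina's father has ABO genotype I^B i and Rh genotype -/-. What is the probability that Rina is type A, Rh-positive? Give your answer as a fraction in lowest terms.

1/16

Rina's mother's ABO genotype from I^A I^B × I^B i: 1/4 I^A I^B, 1/4 I^A i, 1/4 I^B I^B, 1/4 I^B i.
Crossing each possibility with the father I^B i and summing P(type A): 1/4·1/4 + 1/4·1/4 + 1/4·0 + 1/4·0 = 1/8.
Similarly for Rh via the mother's Rh distribution: P(Rh+) = 1/2.
Independent loci: 1/8 × 1/2 = 1/16.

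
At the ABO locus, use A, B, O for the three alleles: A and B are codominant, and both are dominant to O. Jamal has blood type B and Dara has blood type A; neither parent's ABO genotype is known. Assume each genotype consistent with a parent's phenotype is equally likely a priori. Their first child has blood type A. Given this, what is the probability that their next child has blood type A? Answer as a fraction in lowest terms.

5/12

Possible genotypes: Jamal ∈ {BB, BO}; Dara ∈ {AA, AO}.
Weight each parental genotype pair by prior × P(type-A child):
  BO × AA: posterior weight 2/3; P(next child type A) = 1/2.
  BO × AO: posterior weight 1/3; P(next child type A) = 1/4.
Weighted sum = 5/12.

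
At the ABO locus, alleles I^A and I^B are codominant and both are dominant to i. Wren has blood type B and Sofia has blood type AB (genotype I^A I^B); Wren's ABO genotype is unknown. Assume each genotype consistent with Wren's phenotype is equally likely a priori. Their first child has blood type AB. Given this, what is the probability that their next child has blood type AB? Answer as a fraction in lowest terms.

Possible genotypes: Wren ∈ {I^B I^B, I^B i}; Sofia ∈ {I^A I^B}.
Weight each parental genotype pair by prior × P(type-AB child):
  I^B I^B × I^A I^B: posterior weight 2/3; P(next child type AB) = 1/2.
  I^B i × I^A I^B: posterior weight 1/3; P(next child type AB) = 1/4.
Weighted sum = 5/12.

5/12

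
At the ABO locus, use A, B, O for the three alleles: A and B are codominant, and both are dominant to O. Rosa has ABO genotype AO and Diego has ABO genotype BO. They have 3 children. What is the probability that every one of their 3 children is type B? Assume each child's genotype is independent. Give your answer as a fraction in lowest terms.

ABO cross AO × BO → 1/4 O, 1/4 A, 1/4 B, 1/4 AB.
So P(type B) = 1/4 per child.
All 3 independent: (1/4)^3 = 1/64.

1/64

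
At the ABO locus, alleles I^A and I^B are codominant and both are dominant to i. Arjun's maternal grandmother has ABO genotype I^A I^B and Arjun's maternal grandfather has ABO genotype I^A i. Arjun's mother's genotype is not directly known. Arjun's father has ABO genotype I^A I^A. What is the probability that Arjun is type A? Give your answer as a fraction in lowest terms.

3/4

Arjun's mother's ABO genotype from I^A I^B × I^A i: 1/4 I^A I^A, 1/4 I^A I^B, 1/4 I^A i, 1/4 I^B i.
Crossing each possibility with the father I^A I^A and summing P(type A): 1/4·1 + 1/4·1/2 + 1/4·1 + 1/4·1/2 = 3/4.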